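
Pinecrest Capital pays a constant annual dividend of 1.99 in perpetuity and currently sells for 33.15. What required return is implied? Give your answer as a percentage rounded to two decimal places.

P = C/r ⇒ r = C/P = 1.99/33.15 = 0.060030

6.00%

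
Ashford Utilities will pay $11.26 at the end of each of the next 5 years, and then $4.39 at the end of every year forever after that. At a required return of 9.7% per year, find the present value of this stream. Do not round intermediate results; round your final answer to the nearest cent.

PV of 5-year annuity: $11.26 × [1 − (1+0.097)^−5] / 0.097 = 43.01341
Perpetuity value at year 5: $4.39 / 0.097 = 45.25773
PV of perpetuity: 45.25773 / (1+0.097)^5 = 28.48785
Total PV = 43.01341 + 28.48785 = 71.50126

$71.50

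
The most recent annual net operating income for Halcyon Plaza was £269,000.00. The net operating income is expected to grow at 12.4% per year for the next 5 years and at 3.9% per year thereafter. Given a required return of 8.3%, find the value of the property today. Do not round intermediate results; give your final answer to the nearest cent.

£9154685.02

D_1 = 302356.00000
D_2 = 339848.14400
D_3 = 381989.31386
D_4 = 429355.98877
D_5 = 482596.13138
Terminal value at year 5: TV = D_5×(1+g_2)/(r−g_2) = 501417.38051/0.044 = 11395849.55696
P_0 = D_1/(1+r)^1 + D_2/(1+r)^2 + D_3/(1+r)^3 + D_4/(1+r)^4 + D_5/(1+r)^5 + TV/(1+r)^5
    = 279183.74885 + 289753.03204 + 300722.44508 + 312107.13598 + 323922.82626 + 7648995.82919 = 9154685.01739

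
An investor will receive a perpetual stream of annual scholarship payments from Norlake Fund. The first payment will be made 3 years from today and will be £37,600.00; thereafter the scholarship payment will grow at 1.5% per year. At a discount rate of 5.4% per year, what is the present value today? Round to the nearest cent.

Value at end of year 2: C₁ / (r − g) = £37,600.00 / (0.054 − 0.015) = £964,102.5641
Discount to today: PV = £964,102.5641 / (1 + 0.054)^2 = £964,102.5641 / 1.110916 = £867,844.70

£867844.70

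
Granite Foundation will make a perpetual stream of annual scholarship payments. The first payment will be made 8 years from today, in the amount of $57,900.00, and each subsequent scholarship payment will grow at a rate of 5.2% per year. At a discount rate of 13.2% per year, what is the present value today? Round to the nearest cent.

$303853.04

Value at end of year 7: C₁ / (r − g) = $57,900.00 / (0.132 − 0.052) = $723,750.0000
Discount to today: PV = $723,750.0000 / (1 + 0.132)^7 = $723,750.0000 / 2.381908 = $303,853.04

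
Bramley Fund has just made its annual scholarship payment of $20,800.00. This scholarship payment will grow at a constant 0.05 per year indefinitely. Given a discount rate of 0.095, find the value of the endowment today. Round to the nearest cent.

D₁ = D₀ × (1 + g) = $20,800.00 × 1.05 = $21,840.0000
Growing perpetuity: P = D₁ / (r − g) = $21,840.0000 / (0.095 − 0.05) = $485,333.33

$485333.33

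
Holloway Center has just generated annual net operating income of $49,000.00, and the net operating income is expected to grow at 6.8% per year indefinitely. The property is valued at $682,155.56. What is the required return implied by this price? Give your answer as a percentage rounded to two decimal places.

D₁ = $49,000.00 × 1.068 = $52,332.0000
P = D₁/(r − g) ⇒ r = D₁/P + g = $52,332.0000/$682,155.56 + 0.068 = 0.076716 + 0.068 = 0.144716

14.47%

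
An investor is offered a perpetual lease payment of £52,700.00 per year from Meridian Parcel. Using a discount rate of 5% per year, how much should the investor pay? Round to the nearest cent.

Level perpetuity: PV = C / r = £52,700.00 / 0.05 = £1,054,000.00

£1054000.00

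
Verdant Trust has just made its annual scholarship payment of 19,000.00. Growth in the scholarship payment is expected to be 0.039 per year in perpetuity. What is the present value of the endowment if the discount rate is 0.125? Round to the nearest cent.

229546.51

D₁ = D₀ × (1 + g) = 19,000.00 × 1.039 = 19,741.0000
Growing perpetuity: P = D₁ / (r − g) = 19,741.0000 / (0.125 − 0.039) = 229,546.51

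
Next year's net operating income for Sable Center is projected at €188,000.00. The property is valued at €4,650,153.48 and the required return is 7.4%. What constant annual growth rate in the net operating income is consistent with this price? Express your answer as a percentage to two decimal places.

P = D₁/(r−g) ⇒ g = r − D₁/P = 0.074 − €188,000.00/€4,650,153.48 = 0.033571

3.36%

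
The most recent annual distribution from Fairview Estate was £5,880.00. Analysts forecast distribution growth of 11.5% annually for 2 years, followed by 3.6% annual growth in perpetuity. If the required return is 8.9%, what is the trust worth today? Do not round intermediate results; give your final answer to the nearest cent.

£132675.67

D_1 = 6556.20000
D_2 = 7310.16300
Terminal value at year 2: TV = D_2×(1+g_2)/(r−g_2) = 7573.32887/0.053 = 142892.99751
P_0 = D_1/(1+r)^1 + D_2/(1+r)^2 + TV/(1+r)^2
    = 6020.38567 + 6164.12307 + 120491.16046 = 132675.66921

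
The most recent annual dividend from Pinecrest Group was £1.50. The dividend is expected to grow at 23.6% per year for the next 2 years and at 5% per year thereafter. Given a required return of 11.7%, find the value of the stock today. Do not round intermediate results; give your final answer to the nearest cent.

D_1 = 1.85400
D_2 = 2.29154
Terminal value at year 2: TV = D_2×(1+g_2)/(r−g_2) = 2.40612/0.067 = 35.91226
P_0 = D_1/(1+r)^1 + D_2/(1+r)^2 + TV/(1+r)^2
    = 1.65980 + 1.83663 + 28.78302 = 32.27945

£32.28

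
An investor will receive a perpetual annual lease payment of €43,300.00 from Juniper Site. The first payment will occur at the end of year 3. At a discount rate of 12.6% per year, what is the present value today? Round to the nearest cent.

€271044.48

Value at end of year 2: C / r = €43,300.00 / 0.126 = €343,650.7937
Discount to today: PV = €343,650.7937 / (1 + 0.126)^2 = €343,650.7937 / 1.267876 = €271,044.48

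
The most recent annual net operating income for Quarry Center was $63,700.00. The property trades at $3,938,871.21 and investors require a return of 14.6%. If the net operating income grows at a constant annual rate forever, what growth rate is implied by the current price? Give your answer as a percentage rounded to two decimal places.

12.78%

P = D₀(1+g)/(r−g) ⇒ P(r−g) = D₀(1+g) ⇒ g(P+D₀) = P·r − D₀
g = (P·r − D₀)/(P + D₀) = ($3,938,871.21×0.146 − $63,700.00) / ($3,938,871.21 + $63,700.00) = 0.127762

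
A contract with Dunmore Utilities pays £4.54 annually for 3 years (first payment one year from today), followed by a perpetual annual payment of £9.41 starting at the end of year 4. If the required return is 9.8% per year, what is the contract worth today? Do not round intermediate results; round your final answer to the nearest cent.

£83.87

PV of 3-year annuity: £4.54 × [1 − (1+0.098)^−3] / 0.098 = 11.33018
Perpetuity value at year 3: £9.41 / 0.098 = 96.02041
PV of perpetuity: 96.02041 / (1+0.098)^3 = 72.53649
Total PV = 11.33018 + 72.53649 = 83.86667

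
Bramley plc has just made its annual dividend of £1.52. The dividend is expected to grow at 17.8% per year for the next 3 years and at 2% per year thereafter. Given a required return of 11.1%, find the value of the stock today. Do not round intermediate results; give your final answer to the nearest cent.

£25.44

D_1 = 1.79056
D_2 = 2.10928
D_3 = 2.48473
Terminal value at year 3: TV = D_3×(1+g_2)/(r−g_2) = 2.53443/0.091 = 27.85084
P_0 = D_1/(1+r)^1 + D_2/(1+r)^2 + D_3/(1+r)^3 + TV/(1+r)^3
    = 1.61167 + 1.70886 + 1.81191 + 20.30935 = 25.44179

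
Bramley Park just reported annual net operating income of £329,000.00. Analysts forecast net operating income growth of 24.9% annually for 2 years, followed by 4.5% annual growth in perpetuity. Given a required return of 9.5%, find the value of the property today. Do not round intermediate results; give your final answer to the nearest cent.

D_1 = 410921.00000
D_2 = 513240.32900
Terminal value at year 2: TV = D_2×(1+g_2)/(r−g_2) = 536336.14380/0.05 = 10726722.87610
P_0 = D_1/(1+r)^1 + D_2/(1+r)^2 + TV/(1+r)^2
    = 375270.31963 + 428048.06322 + 8946204.52126 = 9749522.90411

£9749522.90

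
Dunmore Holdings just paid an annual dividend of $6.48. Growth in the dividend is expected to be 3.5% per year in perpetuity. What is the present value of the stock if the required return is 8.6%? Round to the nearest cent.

$131.51

D₁ = D₀ × (1 + g) = $6.48 × 1.035 = $6.7068
Growing perpetuity: P = D₁ / (r − g) = $6.7068 / (0.086 − 0.035) = $131.51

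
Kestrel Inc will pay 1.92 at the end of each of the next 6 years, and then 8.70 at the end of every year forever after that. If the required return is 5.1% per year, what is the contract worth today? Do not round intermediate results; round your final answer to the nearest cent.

PV of 6-year annuity: 1.92 × [1 − (1+0.051)^−6] / 0.051 = 9.71424
Perpetuity value at year 6: 8.70 / 0.051 = 170.58824
PV of perpetuity: 170.58824 / (1+0.051)^6 = 126.57058
Total PV = 9.71424 + 126.57058 = 136.28482

136.28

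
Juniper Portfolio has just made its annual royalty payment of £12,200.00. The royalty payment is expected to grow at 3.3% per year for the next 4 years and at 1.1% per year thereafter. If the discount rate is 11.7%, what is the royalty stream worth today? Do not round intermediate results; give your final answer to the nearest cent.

D_1 = 12602.60000
D_2 = 13018.48580
D_3 = 13448.09583
D_4 = 13891.88299
Terminal value at year 4: TV = D_4×(1+g_2)/(r−g_2) = 14044.69371/0.106 = 132497.11044
P_0 = D_1/(1+r)^1 + D_2/(1+r)^2 + D_3/(1+r)^3 + D_4/(1+r)^4 + TV/(1+r)^4
    = 11282.54252 + 10434.07917 + 9649.42147 + 8923.77115 + 85112.57201 = 125402.38632

£125402.39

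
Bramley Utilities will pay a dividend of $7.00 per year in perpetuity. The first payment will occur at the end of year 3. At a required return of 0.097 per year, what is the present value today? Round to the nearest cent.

$59.97

Value at end of year 2: C / r = $7.00 / 0.097 = $72.1649
Discount to today: PV = $72.1649 / (1 + 0.097)^2 = $72.1649 / 1.203409 = $59.97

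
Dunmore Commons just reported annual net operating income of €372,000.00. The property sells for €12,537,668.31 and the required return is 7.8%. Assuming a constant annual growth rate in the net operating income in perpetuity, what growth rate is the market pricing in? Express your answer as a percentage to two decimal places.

P = D₀(1+g)/(r−g) ⇒ P(r−g) = D₀(1+g) ⇒ g(P+D₀) = P·r − D₀
g = (P·r − D₀)/(P + D₀) = (€12,537,668.31×0.078 − €372,000.00) / (€12,537,668.31 + €372,000.00) = 0.046937

4.69%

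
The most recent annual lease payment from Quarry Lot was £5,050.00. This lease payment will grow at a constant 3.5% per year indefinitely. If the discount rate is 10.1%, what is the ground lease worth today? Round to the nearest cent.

£79193.18

D₁ = D₀ × (1 + g) = £5,050.00 × 1.035 = £5,226.7500
Growing perpetuity: P = D₁ / (r − g) = £5,226.7500 / (0.101 − 0.035) = £79,193.18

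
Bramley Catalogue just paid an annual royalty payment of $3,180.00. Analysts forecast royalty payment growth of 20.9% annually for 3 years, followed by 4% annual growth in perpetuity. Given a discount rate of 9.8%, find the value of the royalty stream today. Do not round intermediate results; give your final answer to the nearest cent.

$87723.11

D_1 = 3844.62000
D_2 = 4648.14558
D_3 = 5619.60801
Terminal value at year 3: TV = D_3×(1+g_2)/(r−g_2) = 5844.39233/0.058 = 100765.38494
P_0 = D_1/(1+r)^1 + D_2/(1+r)^2 + D_3/(1+r)^3 + TV/(1+r)^3
    = 3501.47541 + 3855.44970 + 4245.20828 + 76120.97599 = 87723.10937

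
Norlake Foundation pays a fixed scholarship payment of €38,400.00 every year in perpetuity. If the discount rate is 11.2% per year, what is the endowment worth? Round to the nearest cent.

€342857.14

Level perpetuity: PV = C / r = €38,400.00 / 0.112 = €342,857.14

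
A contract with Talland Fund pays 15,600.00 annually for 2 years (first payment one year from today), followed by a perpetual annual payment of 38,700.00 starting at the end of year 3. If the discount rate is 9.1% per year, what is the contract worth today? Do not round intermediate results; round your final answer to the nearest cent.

384694.31

PV of 2-year annuity: 15,600.00 × [1 − (1+0.091)^−2] / 0.091 = 27404.95732
Perpetuity value at year 2: 38,700.00 / 0.091 = 425274.72527
PV of perpetuity: 425274.72527 / (1+0.091)^2 = 357289.35039
Total PV = 27404.95732 + 357289.35039 = 384694.30771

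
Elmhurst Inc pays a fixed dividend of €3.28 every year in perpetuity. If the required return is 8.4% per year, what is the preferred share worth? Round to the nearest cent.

Level perpetuity: PV = C / r = €3.28 / 0.084 = €39.05

€39.05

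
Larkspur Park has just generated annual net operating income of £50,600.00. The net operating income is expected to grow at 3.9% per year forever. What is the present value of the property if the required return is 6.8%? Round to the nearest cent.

£1812875.86

D₁ = D₀ × (1 + g) = £50,600.00 × 1.039 = £52,573.4000
Growing perpetuity: P = D₁ / (r − g) = £52,573.4000 / (0.068 − 0.039) = £1,812,875.86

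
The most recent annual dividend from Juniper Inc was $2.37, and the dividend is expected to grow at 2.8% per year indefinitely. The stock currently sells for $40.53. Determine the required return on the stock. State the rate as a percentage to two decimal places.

8.81%

D₁ = $2.37 × 1.028 = $2.4364
P = D₁/(r − g) ⇒ r = D₁/P + g = $2.4364/$40.53 + 0.028 = 0.060113 + 0.028 = 0.088113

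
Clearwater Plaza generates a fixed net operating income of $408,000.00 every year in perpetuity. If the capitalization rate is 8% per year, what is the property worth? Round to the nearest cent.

Level perpetuity: PV = C / r = $408,000.00 / 0.08 = $5,100,000.00

$5100000.00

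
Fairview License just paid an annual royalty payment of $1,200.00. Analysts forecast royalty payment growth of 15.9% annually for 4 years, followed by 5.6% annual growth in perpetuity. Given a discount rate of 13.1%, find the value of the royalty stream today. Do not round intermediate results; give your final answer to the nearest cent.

$23736.86

D_1 = 1390.80000
D_2 = 1611.93720
D_3 = 1868.23521
D_4 = 2165.28461
Terminal value at year 4: TV = D_4×(1+g_2)/(r−g_2) = 2286.54055/0.075 = 30487.20736
P_0 = D_1/(1+r)^1 + D_2/(1+r)^2 + D_3/(1+r)^3 + D_4/(1+r)^4 + TV/(1+r)^4
    = 1229.70822 + 1260.15193 + 1291.34932 + 1323.31907 + 18632.33247 = 23736.86101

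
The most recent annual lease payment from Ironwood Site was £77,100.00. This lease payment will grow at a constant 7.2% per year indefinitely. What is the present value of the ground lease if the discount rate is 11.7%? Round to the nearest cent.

D₁ = D₀ × (1 + g) = £77,100.00 × 1.072 = £82,651.2000
Growing perpetuity: P = D₁ / (r − g) = £82,651.2000 / (0.117 − 0.072) = £1,836,693.33

£1836693.33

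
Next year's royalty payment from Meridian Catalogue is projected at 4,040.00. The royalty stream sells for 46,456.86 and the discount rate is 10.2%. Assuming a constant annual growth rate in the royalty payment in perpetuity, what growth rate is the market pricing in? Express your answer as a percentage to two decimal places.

P = D₁/(r−g) ⇒ g = r − D₁/P = 0.102 − 4,040.00/46,456.86 = 0.015038

1.50%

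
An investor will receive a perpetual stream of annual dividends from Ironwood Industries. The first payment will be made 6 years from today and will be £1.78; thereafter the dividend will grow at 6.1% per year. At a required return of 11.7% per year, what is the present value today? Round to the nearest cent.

Value at end of year 5: C₁ / (r − g) = £1.78 / (0.117 − 0.061) = £31.7857
Discount to today: PV = £31.7857 / (1 + 0.117)^5 = £31.7857 / 1.738865 = £18.28

£18.28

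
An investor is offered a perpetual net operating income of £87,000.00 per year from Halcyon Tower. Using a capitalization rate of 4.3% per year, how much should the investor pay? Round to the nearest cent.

£2023255.81

Level perpetuity: PV = C / r = £87,000.00 / 0.043 = £2,023,255.81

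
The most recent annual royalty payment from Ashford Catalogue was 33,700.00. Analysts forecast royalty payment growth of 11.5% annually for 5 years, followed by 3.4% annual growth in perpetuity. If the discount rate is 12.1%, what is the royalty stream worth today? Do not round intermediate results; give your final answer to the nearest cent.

D_1 = 37575.50000
D_2 = 41896.68250
D_3 = 46714.80099
D_4 = 52087.00310
D_5 = 58077.00846
Terminal value at year 5: TV = D_5×(1+g_2)/(r−g_2) = 60051.62675/0.087 = 690248.58328
P_0 = D_1/(1+r)^1 + D_2/(1+r)^2 + D_3/(1+r)^3 + D_4/(1+r)^4 + D_5/(1+r)^5 + TV/(1+r)^5
    = 33519.62533 + 33340.21610 + 33161.76713 + 32984.27328 + 32807.72945 + 389921.74997 = 555735.36126

555735.36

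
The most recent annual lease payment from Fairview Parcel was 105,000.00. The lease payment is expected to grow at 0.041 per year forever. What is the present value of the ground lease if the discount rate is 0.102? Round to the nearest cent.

D₁ = D₀ × (1 + g) = 105,000.00 × 1.041 = 109,305.0000
Growing perpetuity: P = D₁ / (r − g) = 109,305.0000 / (0.102 − 0.041) = 1,791,885.25

1791885.25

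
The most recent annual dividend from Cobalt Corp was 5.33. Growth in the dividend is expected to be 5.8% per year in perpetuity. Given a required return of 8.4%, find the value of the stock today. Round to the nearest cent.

216.89

D₁ = D₀ × (1 + g) = 5.33 × 1.058 = 5.6391
Growing perpetuity: P = D₁ / (r − g) = 5.6391 / (0.084 − 0.058) = 216.89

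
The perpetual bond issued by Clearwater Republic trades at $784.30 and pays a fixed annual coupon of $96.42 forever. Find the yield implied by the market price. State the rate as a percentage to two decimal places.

P = C/r ⇒ r = C/P = $96.42/$784.30 = 0.122938

12.29%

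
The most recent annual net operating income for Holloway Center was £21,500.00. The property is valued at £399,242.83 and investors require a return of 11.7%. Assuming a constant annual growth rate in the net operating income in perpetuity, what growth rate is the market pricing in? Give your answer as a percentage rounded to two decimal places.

P = D₀(1+g)/(r−g) ⇒ P(r−g) = D₀(1+g) ⇒ g(P+D₀) = P·r − D₀
g = (P·r − D₀)/(P + D₀) = (£399,242.83×0.117 − £21,500.00) / (£399,242.83 + £21,500.00) = 0.059921

5.99%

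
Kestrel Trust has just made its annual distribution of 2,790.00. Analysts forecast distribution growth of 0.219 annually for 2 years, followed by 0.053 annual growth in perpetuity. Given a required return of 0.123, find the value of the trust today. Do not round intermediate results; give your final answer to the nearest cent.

55767.74

D_1 = 3401.01000
D_2 = 4145.83119
Terminal value at year 2: TV = D_2×(1+g_2)/(r−g_2) = 4365.56024/0.07 = 62365.14633
P_0 = D_1/(1+r)^1 + D_2/(1+r)^2 + TV/(1+r)^2
    = 3028.50401 + 3287.39660 + 49451.83746 = 55767.73807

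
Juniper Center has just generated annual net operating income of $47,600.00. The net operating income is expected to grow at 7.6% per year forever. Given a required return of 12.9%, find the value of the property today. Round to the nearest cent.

D₁ = D₀ × (1 + g) = $47,600.00 × 1.076 = $51,217.6000
Growing perpetuity: P = D₁ / (r − g) = $51,217.6000 / (0.129 − 0.076) = $966,369.81

$966369.81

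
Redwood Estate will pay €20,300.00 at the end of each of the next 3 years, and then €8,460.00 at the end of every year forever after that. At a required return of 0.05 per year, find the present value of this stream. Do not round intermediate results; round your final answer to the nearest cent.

€201443.26

PV of 3-year annuity: €20,300.00 × [1 − (1+0.05)^−3] / 0.05 = 55281.93500
Perpetuity value at year 3: €8,460.00 / 0.05 = 169200.00000
PV of perpetuity: 169200.00000 / (1+0.05)^3 = 146161.32167
Total PV = 55281.93500 + 146161.32167 = 201443.25667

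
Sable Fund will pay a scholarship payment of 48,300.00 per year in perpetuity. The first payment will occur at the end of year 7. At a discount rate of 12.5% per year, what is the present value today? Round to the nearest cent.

Value at end of year 6: C / r = 48,300.00 / 0.125 = 386,400.0000
Discount to today: PV = 386,400.0000 / (1 + 0.125)^6 = 386,400.0000 / 2.027287 = 190,599.60

190599.60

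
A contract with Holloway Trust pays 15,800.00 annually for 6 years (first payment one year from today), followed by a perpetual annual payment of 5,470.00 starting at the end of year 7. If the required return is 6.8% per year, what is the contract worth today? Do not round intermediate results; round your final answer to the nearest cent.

PV of 6-year annuity: 15,800.00 × [1 − (1+0.068)^−6] / 0.068 = 75778.57653
Perpetuity value at year 6: 5,470.00 / 0.068 = 80441.17647
PV of perpetuity: 80441.17647 / (1+0.068)^6 = 54206.44143
Total PV = 75778.57653 + 54206.44143 = 129985.01796

129985.02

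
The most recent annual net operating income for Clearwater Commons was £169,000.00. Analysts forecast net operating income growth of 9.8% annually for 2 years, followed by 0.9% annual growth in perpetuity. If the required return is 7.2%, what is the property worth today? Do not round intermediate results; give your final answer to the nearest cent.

£3189965.09

D_1 = 185562.00000
D_2 = 203747.07600
Terminal value at year 2: TV = D_2×(1+g_2)/(r−g_2) = 205580.79968/0.063 = 3263187.29657
P_0 = D_1/(1+r)^1 + D_2/(1+r)^2 + TV/(1+r)^2
    = 173098.88060 + 177297.17434 + 2839569.03035 = 3189965.08529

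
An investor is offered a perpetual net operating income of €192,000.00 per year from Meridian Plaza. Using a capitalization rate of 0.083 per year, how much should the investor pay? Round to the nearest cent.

€2313253.01

Level perpetuity: PV = C / r = €192,000.00 / 0.083 = €2,313,253.01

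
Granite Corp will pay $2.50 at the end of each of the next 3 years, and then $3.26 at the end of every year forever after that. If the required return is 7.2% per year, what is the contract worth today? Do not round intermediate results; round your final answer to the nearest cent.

$43.29

PV of 3-year annuity: $2.50 × [1 − (1+0.072)^−3] / 0.072 = 6.53689
Perpetuity value at year 3: $3.26 / 0.072 = 45.27778
PV of perpetuity: 45.27778 / (1+0.072)^3 = 36.75367
Total PV = 6.53689 + 36.75367 = 43.29056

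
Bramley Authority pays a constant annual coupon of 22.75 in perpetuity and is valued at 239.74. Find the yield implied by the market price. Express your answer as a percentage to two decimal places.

P = C/r ⇒ r = C/P = 22.75/239.74 = 0.094894

9.49%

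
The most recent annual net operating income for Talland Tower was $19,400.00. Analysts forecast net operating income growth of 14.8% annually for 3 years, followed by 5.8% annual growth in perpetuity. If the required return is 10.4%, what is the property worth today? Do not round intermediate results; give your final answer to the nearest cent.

$564668.14

D_1 = 22271.20000
D_2 = 25567.33760
D_3 = 29351.30356
Terminal value at year 3: TV = D_3×(1+g_2)/(r−g_2) = 31053.67917/0.046 = 675079.98199
P_0 = D_1/(1+r)^1 + D_2/(1+r)^2 + D_3/(1+r)^3 + TV/(1+r)^3
    = 20173.18841 + 20977.19229 + 21813.23981 + 501704.51564 = 564668.13615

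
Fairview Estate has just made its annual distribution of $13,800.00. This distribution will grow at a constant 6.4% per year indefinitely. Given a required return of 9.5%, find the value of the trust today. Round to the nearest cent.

D₁ = D₀ × (1 + g) = $13,800.00 × 1.064 = $14,683.2000
Growing perpetuity: P = D₁ / (r − g) = $14,683.2000 / (0.095 − 0.064) = $473,651.61

$473651.61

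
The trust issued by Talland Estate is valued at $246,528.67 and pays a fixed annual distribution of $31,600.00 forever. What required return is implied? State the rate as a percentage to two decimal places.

P = C/r ⇒ r = C/P = $31,600.00/$246,528.67 = 0.128180

12.82%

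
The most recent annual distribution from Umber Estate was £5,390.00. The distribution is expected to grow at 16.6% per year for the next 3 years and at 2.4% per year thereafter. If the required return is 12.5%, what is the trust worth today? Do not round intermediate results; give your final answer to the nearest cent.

£78219.78

D_1 = 6284.74000
D_2 = 7328.00684
D_3 = 8544.45598
Terminal value at year 3: TV = D_3×(1+g_2)/(r−g_2) = 8749.52292/0.101 = 86628.93979
P_0 = D_1/(1+r)^1 + D_2/(1+r)^2 + D_3/(1+r)^3 + TV/(1+r)^3
    = 5586.43556 + 5790.03010 + 6001.04453 + 60842.27321 = 78219.78339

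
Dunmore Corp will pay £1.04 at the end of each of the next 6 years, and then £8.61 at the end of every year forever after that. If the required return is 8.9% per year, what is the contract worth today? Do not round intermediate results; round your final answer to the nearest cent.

£62.68

PV of 6-year annuity: £1.04 × [1 − (1+0.089)^−6] / 0.089 = 4.67930
Perpetuity value at year 6: £8.61 / 0.089 = 96.74157
PV of perpetuity: 96.74157 / (1+0.089)^6 = 58.00239
Total PV = 4.67930 + 58.00239 = 62.68168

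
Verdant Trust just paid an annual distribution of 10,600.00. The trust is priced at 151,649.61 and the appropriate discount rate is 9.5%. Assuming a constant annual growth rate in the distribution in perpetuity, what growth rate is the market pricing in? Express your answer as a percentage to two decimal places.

P = D₀(1+g)/(r−g) ⇒ P(r−g) = D₀(1+g) ⇒ g(P+D₀) = P·r − D₀
g = (P·r − D₀)/(P + D₀) = (151,649.61×0.095 − 10,600.00) / (151,649.61 + 10,600.00) = 0.023462

2.35%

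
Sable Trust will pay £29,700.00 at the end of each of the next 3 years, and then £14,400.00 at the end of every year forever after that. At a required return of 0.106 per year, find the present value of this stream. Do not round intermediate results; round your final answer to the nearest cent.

£173499.55

PV of 3-year annuity: £29,700.00 × [1 − (1+0.106)^−3] / 0.106 = 73086.24519
Perpetuity value at year 3: £14,400.00 / 0.106 = 135849.05660
PV of perpetuity: 135849.05660 / (1+0.106)^3 = 100413.30136
Total PV = 73086.24519 + 100413.30136 = 173499.54655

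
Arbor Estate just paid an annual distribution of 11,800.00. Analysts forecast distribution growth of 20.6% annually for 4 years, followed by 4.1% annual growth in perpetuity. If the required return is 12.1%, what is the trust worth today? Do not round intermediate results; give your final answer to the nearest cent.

D_1 = 14230.80000
D_2 = 17162.34480
D_3 = 20697.78783
D_4 = 24961.53212
Terminal value at year 4: TV = D_4×(1+g_2)/(r−g_2) = 25984.95494/0.08 = 324811.93673
P_0 = D_1/(1+r)^1 + D_2/(1+r)^2 + D_3/(1+r)^3 + D_4/(1+r)^4 + TV/(1+r)^4
    = 12694.73684 + 13657.31724 + 14692.88546 + 15806.97579 + 205688.27248 = 262540.18781

262540.19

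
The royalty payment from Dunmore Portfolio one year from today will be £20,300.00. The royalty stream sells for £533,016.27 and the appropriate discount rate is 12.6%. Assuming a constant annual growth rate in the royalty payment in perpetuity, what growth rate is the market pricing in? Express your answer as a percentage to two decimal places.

8.79%

P = D₁/(r−g) ⇒ g = r − D₁/P = 0.126 − £20,300.00/£533,016.27 = 0.087915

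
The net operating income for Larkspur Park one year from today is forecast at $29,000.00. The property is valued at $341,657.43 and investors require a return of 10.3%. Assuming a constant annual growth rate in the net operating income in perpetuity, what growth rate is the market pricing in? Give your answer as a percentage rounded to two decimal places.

P = D₁/(r−g) ⇒ g = r − D₁/P = 0.103 − $29,000.00/$341,657.43 = 0.018120

1.81%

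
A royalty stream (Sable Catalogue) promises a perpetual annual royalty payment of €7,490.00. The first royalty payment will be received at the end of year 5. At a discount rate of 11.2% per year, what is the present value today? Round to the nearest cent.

Value at end of year 4: C / r = €7,490.00 / 0.112 = €66,875.0000
Discount to today: PV = €66,875.0000 / (1 + 0.112)^4 = €66,875.0000 / 1.529041 = €43,736.56

€43736.56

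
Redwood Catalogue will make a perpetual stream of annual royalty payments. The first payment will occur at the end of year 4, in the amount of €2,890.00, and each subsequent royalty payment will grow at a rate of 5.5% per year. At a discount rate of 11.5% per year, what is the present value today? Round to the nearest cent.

€34747.37

Value at end of year 3: C₁ / (r − g) = €2,890.00 / (0.115 − 0.055) = €48,166.6667
Discount to today: PV = €48,166.6667 / (1 + 0.115)^3 = €48,166.6667 / 1.386196 = €34,747.37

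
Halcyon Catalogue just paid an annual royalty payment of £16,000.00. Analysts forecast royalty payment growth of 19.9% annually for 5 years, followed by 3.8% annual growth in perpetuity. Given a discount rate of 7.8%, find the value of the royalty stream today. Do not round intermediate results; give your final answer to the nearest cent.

D_1 = 19184.00000
D_2 = 23001.61600
D_3 = 27578.93758
D_4 = 33067.14616
D_5 = 39647.50825
Terminal value at year 5: TV = D_5×(1+g_2)/(r−g_2) = 41154.11356/0.04 = 1028852.83908
P_0 = D_1/(1+r)^1 + D_2/(1+r)^2 + D_3/(1+r)^3 + D_4/(1+r)^4 + D_5/(1+r)^5 + TV/(1+r)^5
    = 17795.91837 + 19793.41941 + 22015.12975 + 24486.21574 + 27234.66853 + 706739.64836 = 818065.00016

£818065.00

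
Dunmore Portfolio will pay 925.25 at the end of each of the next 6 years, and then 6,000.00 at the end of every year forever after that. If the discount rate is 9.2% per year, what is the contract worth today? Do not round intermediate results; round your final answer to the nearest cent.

PV of 6-year annuity: 925.25 × [1 − (1+0.092)^−6] / 0.092 = 4125.96263
Perpetuity value at year 6: 6,000.00 / 0.092 = 65217.39130
PV of perpetuity: 65217.39130 / (1+0.092)^6 = 38461.62178
Total PV = 4125.96263 + 38461.62178 = 42587.58440

42587.58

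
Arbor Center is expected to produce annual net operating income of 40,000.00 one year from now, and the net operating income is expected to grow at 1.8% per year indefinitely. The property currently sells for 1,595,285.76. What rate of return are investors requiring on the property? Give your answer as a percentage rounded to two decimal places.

P = D₁/(r − g) ⇒ r = D₁/P + g = 40,000.0000/1,595,285.76 + 0.018 = 0.025074 + 0.018 = 0.043074

4.31%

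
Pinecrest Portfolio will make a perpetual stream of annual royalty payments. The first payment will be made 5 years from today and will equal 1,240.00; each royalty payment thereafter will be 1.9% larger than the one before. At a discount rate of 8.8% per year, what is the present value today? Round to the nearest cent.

12824.99

Value at end of year 4: C₁ / (r − g) = 1,240.00 / (0.088 − 0.019) = 17,971.0145
Discount to today: PV = 17,971.0145 / (1 + 0.088)^4 = 17,971.0145 / 1.401250 = 12,824.99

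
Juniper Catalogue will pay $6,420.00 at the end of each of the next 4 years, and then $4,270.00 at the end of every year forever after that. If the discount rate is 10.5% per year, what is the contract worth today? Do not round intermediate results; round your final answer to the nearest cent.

PV of 4-year annuity: $6,420.00 × [1 − (1+0.105)^−4] / 0.105 = 20132.21052
Perpetuity value at year 4: $4,270.00 / 0.105 = 40666.66667
PV of perpetuity: 40666.66667 / (1+0.105)^4 = 27276.55157
Total PV = 20132.21052 + 27276.55157 = 47408.76209

$47408.76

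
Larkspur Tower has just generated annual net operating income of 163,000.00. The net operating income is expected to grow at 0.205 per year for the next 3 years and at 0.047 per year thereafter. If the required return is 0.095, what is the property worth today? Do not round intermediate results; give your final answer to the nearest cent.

D_1 = 196415.00000
D_2 = 236680.07500
D_3 = 285199.49037
Terminal value at year 3: TV = D_3×(1+g_2)/(r−g_2) = 298603.86642/0.048 = 6220913.88380
P_0 = D_1/(1+r)^1 + D_2/(1+r)^2 + D_3/(1+r)^3 + TV/(1+r)^3
    = 179374.42922 + 197393.77828 + 217223.29025 + 4738183.01861 = 5332174.51636

5332174.52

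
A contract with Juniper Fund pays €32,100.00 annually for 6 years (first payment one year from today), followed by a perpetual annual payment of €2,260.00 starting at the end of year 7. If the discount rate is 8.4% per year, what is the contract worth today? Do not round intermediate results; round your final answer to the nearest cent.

PV of 6-year annuity: €32,100.00 × [1 − (1+0.084)^−6] / 0.084 = 146610.78487
Perpetuity value at year 6: €2,260.00 / 0.084 = 26904.76190
PV of perpetuity: 26904.76190 / (1+0.084)^6 = 16582.63188
Total PV = 146610.78487 + 16582.63188 = 163193.41675

€163193.42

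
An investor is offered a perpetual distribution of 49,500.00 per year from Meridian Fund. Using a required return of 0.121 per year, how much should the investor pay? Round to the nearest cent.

Level perpetuity: PV = C / r = 49,500.00 / 0.121 = 409,090.91

409090.91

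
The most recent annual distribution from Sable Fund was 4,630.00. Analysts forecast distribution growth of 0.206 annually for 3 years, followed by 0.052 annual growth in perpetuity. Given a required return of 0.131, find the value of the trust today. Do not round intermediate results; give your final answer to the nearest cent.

90567.13

D_1 = 5583.78000
D_2 = 6734.03868
D_3 = 8121.25065
Terminal value at year 3: TV = D_3×(1+g_2)/(r−g_2) = 8543.55568/0.079 = 108146.27445
P_0 = D_1/(1+r)^1 + D_2/(1+r)^2 + D_3/(1+r)^3 + TV/(1+r)^3
    = 4937.02918 + 5264.41838 + 5613.51774 + 74752.16032 = 90567.12562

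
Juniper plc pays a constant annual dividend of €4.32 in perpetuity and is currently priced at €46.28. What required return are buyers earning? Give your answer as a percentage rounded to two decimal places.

9.33%

P = C/r ⇒ r = C/P = €4.32/€46.28 = 0.093345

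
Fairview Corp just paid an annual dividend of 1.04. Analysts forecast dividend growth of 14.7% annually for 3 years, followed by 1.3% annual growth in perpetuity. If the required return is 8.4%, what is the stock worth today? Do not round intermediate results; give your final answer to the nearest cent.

21.08

D_1 = 1.19288
D_2 = 1.36823
D_3 = 1.56936
Terminal value at year 3: TV = D_3×(1+g_2)/(r−g_2) = 1.58977/0.071 = 22.39106
P_0 = D_1/(1+r)^1 + D_2/(1+r)^2 + D_3/(1+r)^3 + TV/(1+r)^3
    = 1.10044 + 1.16440 + 1.23207 + 17.57870 = 21.07562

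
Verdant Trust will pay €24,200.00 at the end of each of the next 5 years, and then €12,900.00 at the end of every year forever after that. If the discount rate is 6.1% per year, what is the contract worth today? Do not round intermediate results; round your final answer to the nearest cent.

€258945.91

PV of 5-year annuity: €24,200.00 × [1 − (1+0.061)^−5] / 0.061 = 101662.48454
Perpetuity value at year 5: €12,900.00 / 0.061 = 211475.40984
PV of perpetuity: 211475.40984 / (1+0.061)^5 = 157283.42428
Total PV = 101662.48454 + 157283.42428 = 258945.90881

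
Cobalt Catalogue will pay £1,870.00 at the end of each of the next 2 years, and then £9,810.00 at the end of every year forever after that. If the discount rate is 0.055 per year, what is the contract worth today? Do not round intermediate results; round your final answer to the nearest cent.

£163703.86

PV of 2-year annuity: £1,870.00 × [1 − (1+0.055)^−2] / 0.055 = 3452.61787
Perpetuity value at year 2: £9,810.00 / 0.055 = 178363.63636
PV of perpetuity: 178363.63636 / (1+0.055)^2 = 160251.23997
Total PV = 3452.61787 + 160251.23997 = 163703.85783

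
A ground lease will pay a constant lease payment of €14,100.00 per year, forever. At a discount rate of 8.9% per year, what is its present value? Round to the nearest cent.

€158426.97

Level perpetuity: PV = C / r = €14,100.00 / 0.089 = €158,426.97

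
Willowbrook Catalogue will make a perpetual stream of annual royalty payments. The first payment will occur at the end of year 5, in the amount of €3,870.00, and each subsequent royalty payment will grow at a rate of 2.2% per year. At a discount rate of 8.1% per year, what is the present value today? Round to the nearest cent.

€48034.82

Value at end of year 4: C₁ / (r − g) = €3,870.00 / (0.081 − 0.022) = €65,593.2203
Discount to today: PV = €65,593.2203 / (1 + 0.081)^4 = €65,593.2203 / 1.365535 = €48,034.82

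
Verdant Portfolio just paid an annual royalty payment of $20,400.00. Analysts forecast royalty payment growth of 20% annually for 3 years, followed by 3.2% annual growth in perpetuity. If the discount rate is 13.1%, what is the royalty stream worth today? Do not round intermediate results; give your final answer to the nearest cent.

$322973.89

D_1 = 24480.00000
D_2 = 29376.00000
D_3 = 35251.20000
Terminal value at year 3: TV = D_3×(1+g_2)/(r−g_2) = 36379.23840/0.099 = 367467.05455
P_0 = D_1/(1+r)^1 + D_2/(1+r)^2 + D_3/(1+r)^3 + TV/(1+r)^3
    = 21644.56233 + 22965.05287 + 24366.10385 + 253998.17342 = 322973.89248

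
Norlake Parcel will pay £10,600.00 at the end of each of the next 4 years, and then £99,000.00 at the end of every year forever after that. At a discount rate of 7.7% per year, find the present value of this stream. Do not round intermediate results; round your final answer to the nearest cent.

PV of 4-year annuity: £10,600.00 × [1 − (1+0.077)^−4] / 0.077 = 35344.27064
Perpetuity value at year 4: £99,000.00 / 0.077 = 1285714.28571
PV of perpetuity: 1285714.28571 / (1+0.077)^4 = 955612.13535
Total PV = 35344.27064 + 955612.13535 = 990956.40600

£990956.41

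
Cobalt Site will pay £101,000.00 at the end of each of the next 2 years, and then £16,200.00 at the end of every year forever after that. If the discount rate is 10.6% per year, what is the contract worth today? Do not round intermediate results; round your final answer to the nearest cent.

£298827.20

PV of 2-year annuity: £101,000.00 × [1 − (1+0.106)^−2] / 0.106 = 173887.94967
Perpetuity value at year 2: £16,200.00 / 0.106 = 152830.18868
PV of perpetuity: 152830.18868 / (1+0.106)^2 = 124939.25022
Total PV = 173887.94967 + 124939.25022 = 298827.19989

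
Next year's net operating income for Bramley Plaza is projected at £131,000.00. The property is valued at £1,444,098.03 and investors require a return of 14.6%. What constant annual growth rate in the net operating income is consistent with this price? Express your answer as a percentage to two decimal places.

5.53%

P = D₁/(r−g) ⇒ g = r − D₁/P = 0.146 − £131,000.00/£1,444,098.03 = 0.055286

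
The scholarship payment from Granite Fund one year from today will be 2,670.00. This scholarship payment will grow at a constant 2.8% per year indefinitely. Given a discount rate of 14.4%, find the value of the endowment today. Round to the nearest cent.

Growing perpetuity: P = D₁ / (r − g) = 2,670.0000 / (0.144 − 0.028) = 23,017.24

23017.24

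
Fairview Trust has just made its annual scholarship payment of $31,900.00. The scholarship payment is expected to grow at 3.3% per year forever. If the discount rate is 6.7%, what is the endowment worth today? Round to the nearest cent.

D₁ = D₀ × (1 + g) = $31,900.00 × 1.033 = $32,952.7000
Growing perpetuity: P = D₁ / (r − g) = $32,952.7000 / (0.067 − 0.033) = $969,197.06

$969197.06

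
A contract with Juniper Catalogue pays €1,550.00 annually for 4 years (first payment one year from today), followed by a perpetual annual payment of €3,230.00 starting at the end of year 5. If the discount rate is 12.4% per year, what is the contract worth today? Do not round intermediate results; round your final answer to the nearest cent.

€20988.33

PV of 4-year annuity: €1,550.00 × [1 − (1+0.124)^−4] / 0.124 = 4668.50332
Perpetuity value at year 4: €3,230.00 / 0.124 = 26048.38710
PV of perpetuity: 26048.38710 / (1+0.124)^4 = 16319.82856
Total PV = 4668.50332 + 16319.82856 = 20988.33188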